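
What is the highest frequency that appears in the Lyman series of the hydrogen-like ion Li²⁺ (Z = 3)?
2.96086e+16 Hz

The series limit corresponds to the transition from n = ∞ to n = 1.
This is the highest energy (shortest wavelength) transition in the Lyman series.

E_∞ = 0 eV
E_1 = -13.6057 × 3² / 1² = -122.451300 eV

Energy at series limit:
ΔE = E_∞ - E_1 = 0 - (-122.451300) = 122.451300 eV
E = 122.451300 eV × (1.602177 × 10⁻¹⁹ J/eV) = 1.9618866e-17 J
f = E/h = 1.9618866e-17 J / (6.62607 × 10⁻³⁴ J·s) = 2.96086e+16 Hz

This energy equals the ionization energy from the n = 1 state of Li²⁺.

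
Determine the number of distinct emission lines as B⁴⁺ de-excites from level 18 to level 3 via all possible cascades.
120

The electron can occupy levels n = 3, 4, ..., 18 during de-excitation — that is m = 18 - 3 + 1 = 16 distinct levels.

The number of distinct spectral lines equals the number of ways to choose 2 of these m levels (each pair gives one possible emission transition):

Number of lines = m(m-1)/2 = 16×15/2 = 120

These correspond to all possible transitions between the 16 levels:
18 → 17, 18 → 16, 18 → 15, 18 → 14, 18 → 13, 18 → 12, 18 → 11, 18 → 10...

Each transition produces a photon with a unique energy (and thus wavelength). This count does not depend on Z.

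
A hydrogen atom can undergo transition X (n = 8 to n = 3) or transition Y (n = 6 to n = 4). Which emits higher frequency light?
8 → 3

Calculate the energy for each transition:

Transition 8 → 3:
ΔE₁ = |E_3 - E_8| = |-13.6057/3² - (-13.6057/8²)|
ΔE₁ = |-1.511744444 - (-0.212589063)| = 1.299155 eV

Transition 6 → 4:
ΔE₂ = |E_4 - E_6| = |-13.6057/4² - (-13.6057/6²)|
ΔE₂ = |-0.850356250 - (-0.377936111)| = 0.472420 eV

Since 1.299155 eV > 0.472420 eV, the transition 8 → 3 emits the more energetic photon.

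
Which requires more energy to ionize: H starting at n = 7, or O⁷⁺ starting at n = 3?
O⁷⁺ at n = 3 (E = -96.75164 eV)

Using E_n = -13.6057 Z² / n² eV:

H (Z = 1) at n = 7:
E = -13.6057 × 1² / 7² = -13.6057 × 1 / 49 = -0.27766735 eV

O⁷⁺ (Z = 8) at n = 3:
E = -13.6057 × 8² / 3² = -13.6057 × 64 / 9 = -96.75164444 eV

Since -96.75164444 eV < -0.27766735 eV,
O⁷⁺ at n = 3 is more tightly bound (requires more energy to ionize).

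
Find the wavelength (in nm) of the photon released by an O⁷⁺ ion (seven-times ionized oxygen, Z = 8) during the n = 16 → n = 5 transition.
39.448707 nm

First, find the transition energy using E_n = -13.6057 Z² / n² eV:
E_16 = -13.6057 × 8² / 16² = -3.40142500 eV
E_5 = -13.6057 × 8² / 5² = -34.83059200 eV

Photon energy: |ΔE| = |E_5 - E_16| = 31.42916700 eV

Convert to wavelength using E = hc/λ with hc = 1239.84 eV·nm:
λ = hc/E = 1239.84 eV·nm / 31.42916700 eV
λ = 39.448707 nm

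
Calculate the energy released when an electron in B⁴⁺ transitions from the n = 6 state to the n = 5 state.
4.15730 eV

The energy levels are E_n = -13.6057 Z² eV / n².

Energy at n = 6: E_6 = -13.6057 × 5² / 6² = -9.44840278 eV
Energy at n = 5: E_5 = -13.6057 × 5² / 5² = -13.60570000 eV

For emission (electron falling to lower state), the photon energy is:
E_photon = E_6 - E_5 = |-9.44840278 - (-13.60570000)|
E_photon = 4.15730 eV

This energy is carried away by the emitted photon.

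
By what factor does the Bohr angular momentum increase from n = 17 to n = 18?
1.058824

In the Bohr model, L_n = nℏ, so the ratio is purely the ratio of quantum numbers:

L_18/L_17 = 18ℏ / 17ℏ = 18/17 = 1.058824

The angular momentum scales linearly with n.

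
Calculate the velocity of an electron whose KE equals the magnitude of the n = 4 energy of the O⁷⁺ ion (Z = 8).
4.38e+06 m/s (or 1.459% of c)

The binding energy at n = 4 for O⁷⁺ is:
E_4 = -13.6057 × 8²/4² = -54.42280 eV
|E_4| = 54.42280 eV

Convert to Joules:
KE = 54.42280 eV × (1.602177 × 10⁻¹⁹ J/eV) = 8.7195e-18 J

Using KE = ½mv²:
v = √(2·KE/m_e)
v = √(2 × 8.7195e-18 J / 9.10938 × 10⁻³¹ kg)
v = 4.38e+06 m/s

This is approximately 1.459% the speed of light.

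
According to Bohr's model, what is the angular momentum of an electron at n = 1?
1.05e-34 J·s (or 1ℏ)

In the Bohr model, angular momentum is quantized:
L = nℏ

where ℏ = h/(2π) = 1.0546e-34 J·s

For n = 1:
L = 1 × 1.0546e-34 J·s
L = 1.05e-34 J·s

This can also be written as L = 1ℏ.
The angular momentum is an integer multiple of the reduced Planck constant.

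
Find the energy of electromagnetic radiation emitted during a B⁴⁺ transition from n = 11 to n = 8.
2.5036 eV

The energy levels are E_n = -13.6057 Z² eV / n².

Energy at n = 11: E_11 = -13.6057 × 5² / 11² = -2.8110950 eV
Energy at n = 8: E_8 = -13.6057 × 5² / 8² = -5.3147266 eV

For emission (electron falling to lower state), the photon energy is:
E_photon = E_11 - E_8 = |-2.8110950 - (-5.3147266)|
E_photon = 2.5036 eV

This energy is carried away by the emitted photon.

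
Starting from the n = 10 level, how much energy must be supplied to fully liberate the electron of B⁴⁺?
3.40 eV

The ionization energy is the energy needed to remove the electron completely (n → ∞).

For a hydrogen-like ion with Z = 5, E_n = -13.6057 Z² / n² eV.

At n = 10: E_10 = -13.6057 × 5² / 10² = -3.40143 eV
At n = ∞: E_∞ = 0 eV

Ionization energy = E_∞ - E_10 = 0 - (-3.40143) = 3.40143 eV
Ionization energy ≈ 3.40 eV

This is also called the binding energy of the electron in state n = 10.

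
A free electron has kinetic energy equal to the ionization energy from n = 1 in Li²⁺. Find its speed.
6.56e+06 m/s (or 2.189215% of c)

The binding energy at n = 1 for Li²⁺ is:
E_1 = -13.6057 × 3²/1² = -122.45130000 eV
|E_1| = 122.45130000 eV

Convert to Joules:
KE = 122.45130000 eV × (1.602177 × 10⁻¹⁹ J/eV) = 1.9619e-17 J

Using KE = ½mv²:
v = √(2·KE/m_e)
v = √(2 × 1.9619e-17 J / 9.10938 × 10⁻³¹ kg)
v = 6.56e+06 m/s

This is approximately 2.189215% the speed of light.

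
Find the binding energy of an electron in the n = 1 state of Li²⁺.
122.45130 eV

The ionization energy is the energy needed to remove the electron completely (n → ∞).

For a hydrogen-like ion with Z = 3, E_n = -13.6057 Z² / n² eV.

At n = 1: E_1 = -13.6057 × 3² / 1² = -122.45130000 eV
At n = ∞: E_∞ = 0 eV

Ionization energy = E_∞ - E_1 = 0 - (-122.45130000) = 122.45130000 eV
Ionization energy ≈ 122.45130 eV

This is also called the binding energy of the electron in state n = 1.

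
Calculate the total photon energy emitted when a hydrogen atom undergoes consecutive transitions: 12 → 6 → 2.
3.306941 eV

The energy levels of hydrogen are E_n = -13.6057 / n² eV.

First transition (12 → 6):
ΔE₁ = |E_6 - E_12|
ΔE₁ = |-0.377936111111 - (-0.094484027778)| = 0.283452083 eV

Second transition (6 → 2):
ΔE₂ = |E_2 - E_6|
ΔE₂ = |-3.401425000000 - (-0.377936111111)| = 3.023488889 eV

Total energy released:
E_total = ΔE₁ + ΔE₂ = 0.283452083 + 3.023488889 = 3.306941 eV

Note: This equals the direct transition 12 → 2: 3.306941 eV ✓
Energy is conserved regardless of the path taken.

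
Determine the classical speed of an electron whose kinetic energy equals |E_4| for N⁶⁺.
3.83e+06 m/s (or 1.28% of c)

The binding energy at n = 4 for N⁶⁺ is:
E_4 = -13.6057 × 7²/4² = -41.6675 eV
|E_4| = 41.6675 eV

Convert to Joules:
KE = 41.6675 eV × (1.602177 × 10⁻¹⁹ J/eV) = 6.6759e-18 J

Using KE = ½mv²:
v = √(2·KE/m_e)
v = √(2 × 6.6759e-18 J / 9.10938 × 10⁻³¹ kg)
v = 3.83e+06 m/s

This is approximately 1.28% the speed of light.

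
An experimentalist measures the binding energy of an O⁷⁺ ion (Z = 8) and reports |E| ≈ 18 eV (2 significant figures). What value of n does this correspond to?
n = 7

The exact energy levels follow E_n = -13.6057 Z² / n² eV with Z = 8.

The measured value (-18 eV) is reported to only 2 significant figures, so we must test candidate n values and see which one matches to that precision.

Candidate energies:
  n = 5:  E = -13.6057 × 8² / 5² = -34.83059 eV
  n = 6:  E = -13.6057 × 8² / 6² = -24.18791 eV
  n = 7:  E = -13.6057 × 8² / 7² = -17.77071 eV  ← matches
  n = 8:  E = -13.6057 × 8² / 8² = -13.60570 eV
  n = 9:  E = -13.6057 × 8² / 9² = -10.75018 eV

Checking against the measurement of -18 eV (2 sig figs), only n = 7 agrees:
E_7 = -17.77071 eV, which rounds to -18 eV ✓

Therefore n = 7.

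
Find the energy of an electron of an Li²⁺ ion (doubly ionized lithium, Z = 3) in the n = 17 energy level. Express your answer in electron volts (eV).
-0.42371 eV

The energy levels of a hydrogen-like atom are given by:
E_n = -13.6057 Z² / n² eV  (with Z = 3 for Li²⁺)

For n = 17:
E_17 = -13.6057 × 3² / 17²
E_17 = -13.6057 × 9 / 289
E_17 = -0.42371 eV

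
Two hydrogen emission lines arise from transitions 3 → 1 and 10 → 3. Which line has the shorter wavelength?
3 → 1

Calculate the energy for each transition:

Transition 3 → 1:
ΔE₁ = |E_1 - E_3| = |-13.6057/1² - (-13.6057/3²)|
ΔE₁ = |-13.605700000 - (-1.511744444)| = 12.093956 eV

Transition 10 → 3:
ΔE₂ = |E_3 - E_10| = |-13.6057/3² - (-13.6057/10²)|
ΔE₂ = |-1.511744444 - (-0.136057000)| = 1.375687 eV

Since 12.093956 eV > 1.375687 eV, the transition 3 → 1 emits the more energetic photon.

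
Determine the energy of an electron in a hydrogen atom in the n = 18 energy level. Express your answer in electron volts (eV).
-0.04199 eV

The energy levels of a hydrogen-like atom are given by:
E_n = -13.6057 eV / n²

For n = 18:
E_18 = -13.6057 eV / 18²
E_18 = -13.6057 eV / 324
E_18 = -0.04199 eV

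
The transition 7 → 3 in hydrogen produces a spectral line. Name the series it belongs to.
Paschen series

The spectral series in hydrogen are named based on the final (lower) energy level:
- Lyman series: n_final = 1 (ultraviolet)
- Balmer series: n_final = 2 (visible/near-UV)
- Paschen series: n_final = 3 (infrared)
- Brackett series: n_final = 4 (infrared)
- Pfund series: n_final = 5 (far infrared)

Since this transition ends at n = 3, it belongs to the Paschen series.

For reference, this 7 → 3 line has photon energy
ΔE = 13.6057 eV × (1/3² - 1/7²) = 1.23407710 eV,
corresponding to wavelength λ = hc/ΔE = 1239.84 eV·nm / 1.23407710 eV = 1004.670 nm in the infrared region.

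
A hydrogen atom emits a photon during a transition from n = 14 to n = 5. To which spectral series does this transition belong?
Pfund series

The spectral series in hydrogen are named based on the final (lower) energy level:
- Lyman series: n_final = 1 (ultraviolet)
- Balmer series: n_final = 2 (visible/near-UV)
- Paschen series: n_final = 3 (infrared)
- Brackett series: n_final = 4 (infrared)
- Pfund series: n_final = 5 (far infrared)

Since this transition ends at n = 5, it belongs to the Pfund series.

For reference, this 14 → 5 line has photon energy
ΔE = 13.6057 eV × (1/5² - 1/14²) = 0.474811163 eV,
corresponding to wavelength λ = hc/ΔE = 1239.84 eV·nm / 0.474811163 eV = 2611.228 nm in the far infrared region.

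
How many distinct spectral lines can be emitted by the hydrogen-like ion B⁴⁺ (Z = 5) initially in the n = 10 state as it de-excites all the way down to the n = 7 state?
6

The electron can occupy levels n = 7, 8, ..., 10 during de-excitation — that is m = 10 - 7 + 1 = 4 distinct levels.

The number of distinct spectral lines equals the number of ways to choose 2 of these m levels (each pair gives one possible emission transition):

Number of lines = m(m-1)/2 = 4×3/2 = 6

These correspond to all possible transitions between the 4 levels:
10 → 9, 10 → 8, 10 → 7, 9 → 8, 9 → 7, 8 → 7

Each transition produces a photon with a unique energy (and thus wavelength). This count does not depend on Z.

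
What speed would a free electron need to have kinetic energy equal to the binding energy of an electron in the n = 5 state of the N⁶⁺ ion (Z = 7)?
3.0628e+06 m/s (or 1.0216% of c)

The binding energy at n = 5 for N⁶⁺ is:
E_5 = -13.6057 × 7²/5² = -26.667172 eV
|E_5| = 26.667172 eV

Convert to Joules:
KE = 26.667172 eV × (1.602177 × 10⁻¹⁹ J/eV) = 4.272553e-18 J

Using KE = ½mv²:
v = √(2·KE/m_e)
v = √(2 × 4.272553e-18 J / 9.10938 × 10⁻³¹ kg)
v = 3.0628e+06 m/s

This is approximately 1.0216% the speed of light.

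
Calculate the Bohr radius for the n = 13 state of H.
8.9431 nm (or 89.4309 Å)

The Bohr radius formula is:
r_n = n² a₀ / Z

where a₀ = 0.0529177 nm is the Bohr radius.

For H (Z = 1) at n = 13:
r_13 = 13² × 0.0529177 nm / 1
r_13 = 169 × 0.0529177 nm / 1
r_13 = 8.94309 nm / 1
r_13 = 8.9431 nm

The electron orbits at approximately 8.9431 nm from the nucleus.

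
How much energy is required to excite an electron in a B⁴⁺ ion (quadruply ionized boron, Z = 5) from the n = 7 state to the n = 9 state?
2.742 eV

The energy levels of a hydrogen-like atom are E_n = -13.6057 Z² eV / n².

Energy at n = 7: E_7 = -13.6057 × 5² / 7² = -6.941684 eV
Energy at n = 9: E_9 = -13.6057 × 5² / 9² = -4.199290 eV

The excitation energy is the difference:
ΔE = E_9 - E_7
ΔE = -4.199290 - (-6.941684)
ΔE = 2.742 eV

Since this is positive, energy must be absorbed (photon absorption).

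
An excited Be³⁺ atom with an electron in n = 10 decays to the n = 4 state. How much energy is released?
11.42879 eV

The energy levels are E_n = -13.6057 Z² eV / n².

Energy at n = 10: E_10 = -13.6057 × 4² / 10² = -2.17691200 eV
Energy at n = 4: E_4 = -13.6057 × 4² / 4² = -13.60570000 eV

For emission (electron falling to lower state), the photon energy is:
E_photon = E_10 - E_4 = |-2.17691200 - (-13.60570000)|
E_photon = 11.42879 eV

This energy is carried away by the emitted photon.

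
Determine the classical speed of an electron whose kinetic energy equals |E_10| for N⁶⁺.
1.53138e+06 m/s (or 0.51% of c)

The binding energy at n = 10 for N⁶⁺ is:
E_10 = -13.6057 × 7²/10² = -6.66679300 eV
|E_10| = 6.66679300 eV

Convert to Joules:
KE = 6.66679300 eV × (1.602177 × 10⁻¹⁹ J/eV) = 1.0681382e-18 J

Using KE = ½mv²:
v = √(2·KE/m_e)
v = √(2 × 1.0681382e-18 J / 9.10938 × 10⁻³¹ kg)
v = 1.53138e+06 m/s

This is approximately 0.51% the speed of light.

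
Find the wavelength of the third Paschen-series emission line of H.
1093.518 nm

The lines of a series are numbered from the longest wavelength (smallest ΔE) outward; the third line is the transition from n = n_f + 3 to n_f.
The Paschen series has all transitions ending at n_f = 3.

For H, the third line (γ-line) is the jump from n = 6 to n = 3:
E_6 = -13.6057 / 6² = -0.37793611 eV
E_3 = -13.6057 / 3² = -1.51174444 eV
ΔE = E_6 - E_3 = 1.13380833 eV

λ = hc/E = 1239.84 eV·nm / 1.13380833 eV
λ = 1093.518 nm

This is the γ-line of the Paschen series in H.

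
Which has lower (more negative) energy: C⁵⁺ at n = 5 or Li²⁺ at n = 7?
C⁵⁺ at n = 5 (E = -19.59 eV)

Using E_n = -13.6057 Z² / n² eV:

C⁵⁺ (Z = 6) at n = 5:
E = -13.6057 × 6² / 5² = -13.6057 × 36 / 25 = -19.59221 eV

Li²⁺ (Z = 3) at n = 7:
E = -13.6057 × 3² / 7² = -13.6057 × 9 / 49 = -2.49901 eV

Since -19.59221 eV < -2.49901 eV,
C⁵⁺ at n = 5 is more tightly bound (requires more energy to ionize).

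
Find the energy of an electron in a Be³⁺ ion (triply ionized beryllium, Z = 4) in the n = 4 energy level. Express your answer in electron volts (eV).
-13.6057 eV

The energy levels of a hydrogen-like atom are given by:
E_n = -13.6057 Z² / n² eV  (with Z = 4 for Be³⁺)

For n = 4:
E_4 = -13.6057 × 4² / 4²
E_4 = -13.6057 × 16 / 16
E_4 = -13.6057 eV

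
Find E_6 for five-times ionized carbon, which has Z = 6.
-13.6057 eV

For hydrogen-like ions, the energy levels scale with Z²:
E_n = -13.6057 Z² / n² eV

For C⁵⁺ (Z = 6) at n = 6:
E_6 = -13.6057 × 6² / 6²
E_6 = -13.6057 × 36 / 36
E_6 = -489.8052 / 36
E_6 = -13.6057 eV

The energy is 36 times more negative than hydrogen at the same n due to the stronger nuclear charge.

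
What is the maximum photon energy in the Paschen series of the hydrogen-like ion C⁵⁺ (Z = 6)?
54.42280 eV

The series limit corresponds to the transition from n = ∞ to n = 3.
This is the highest energy (shortest wavelength) transition in the Paschen series.

E_∞ = 0 eV
E_3 = -13.6057 × 6² / 3² = -54.42280 eV

Energy at series limit:
ΔE = E_∞ - E_3 = 0 - (-54.42280) = 54.42280 eV

This energy equals the ionization energy from the n = 3 state of C⁵⁺.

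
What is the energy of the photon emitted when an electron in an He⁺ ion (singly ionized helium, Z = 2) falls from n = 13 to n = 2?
13.28 eV

The energy levels are E_n = -13.6057 Z² eV / n².

Energy at n = 13: E_13 = -13.6057 × 2² / 13² = -0.32203 eV
Energy at n = 2: E_2 = -13.6057 × 2² / 2² = -13.60570 eV

For emission (electron falling to lower state), the photon energy is:
E_photon = E_13 - E_2 = |-0.32203 - (-13.60570)|
E_photon = 13.28 eV

This energy is carried away by the emitted photon.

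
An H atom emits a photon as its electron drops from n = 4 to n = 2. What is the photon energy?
2.55 eV

The energy levels are E_n = -13.6057 eV / n².

Energy at n = 4: E_4 = -13.6057 / 4² = -0.85036 eV
Energy at n = 2: E_2 = -13.6057 / 2² = -3.40143 eV

For emission (electron falling to lower state), the photon energy is:
E_photon = E_4 - E_2 = |-0.85036 - (-3.40143)|
E_photon = 2.55 eV

This energy is carried away by the emitted photon.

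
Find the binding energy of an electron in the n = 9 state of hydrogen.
0.17 eV

The ionization energy is the energy needed to remove the electron completely (n → ∞).

For hydrogen, E_n = -13.6057 eV / n².

At n = 9: E_9 = -13.6057 / 9² = -0.16797 eV
At n = ∞: E_∞ = 0 eV

Ionization energy = E_∞ - E_9 = 0 - (-0.16797) = 0.16797 eV
Ionization energy ≈ 0.17 eV

This is also called the binding energy of the electron in state n = 9.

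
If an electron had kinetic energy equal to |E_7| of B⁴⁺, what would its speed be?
1.56264e+06 m/s (or 0.521240% of c)

The binding energy at n = 7 for B⁴⁺ is:
E_7 = -13.6057 × 5²/7² = -6.94168367 eV
|E_7| = 6.94168367 eV

Convert to Joules:
KE = 6.94168367 eV × (1.602177 × 10⁻¹⁹ J/eV) = 1.1121806e-18 J

Using KE = ½mv²:
v = √(2·KE/m_e)
v = √(2 × 1.1121806e-18 J / 9.10938 × 10⁻³¹ kg)
v = 1.56264e+06 m/s

This is approximately 0.521240% the speed of light.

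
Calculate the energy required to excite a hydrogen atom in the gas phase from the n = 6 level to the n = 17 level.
0.330858 eV

The energy levels of a hydrogen-like atom are E_n = -13.6057 eV / n².

Energy at n = 6: E_6 = -13.6057 / 6² = -0.377936111 eV
Energy at n = 17: E_17 = -13.6057 / 17² = -0.047078547 eV

The excitation energy is the difference:
ΔE = E_17 - E_6
ΔE = -0.047078547 - (-0.377936111)
ΔE = 0.330858 eV

Since this is positive, energy must be absorbed (photon absorption).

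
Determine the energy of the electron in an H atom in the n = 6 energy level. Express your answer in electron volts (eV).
-0.37794 eV

The energy levels of a hydrogen-like atom are given by:
E_n = -13.6057 eV / n²

For n = 6:
E_6 = -13.6057 eV / 6²
E_6 = -13.6057 eV / 36
E_6 = -0.37794 eV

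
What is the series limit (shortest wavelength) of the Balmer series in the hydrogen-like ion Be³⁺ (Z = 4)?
22.782 nm

The series limit corresponds to the transition from n = ∞ to n = 2.
This is the highest energy (shortest wavelength) transition in the Balmer series.

E_∞ = 0 eV
E_2 = -13.6057 × 4² / 2² = -54.42280 eV

Energy at series limit:
ΔE = E_∞ - E_2 = 0 - (-54.42280) = 54.42280 eV
λ = hc/E = 1239.84 eV·nm / 54.42280 eV = 22.782 nm

This energy equals the ionization energy from the n = 2 state of Be³⁺.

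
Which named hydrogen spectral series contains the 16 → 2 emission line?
Balmer series

The spectral series in hydrogen are named based on the final (lower) energy level:
- Lyman series: n_final = 1 (ultraviolet)
- Balmer series: n_final = 2 (visible/near-UV)
- Paschen series: n_final = 3 (infrared)
- Brackett series: n_final = 4 (infrared)
- Pfund series: n_final = 5 (far infrared)

Since this transition ends at n = 2, it belongs to the Balmer series.

For reference, this 16 → 2 line has photon energy
ΔE = 13.6057 eV × (1/2² - 1/16²) = 3.34827773 eV,
corresponding to wavelength λ = hc/ΔE = 1239.84 eV·nm / 3.34827773 eV = 370.2919 nm in the visible/near-UV region.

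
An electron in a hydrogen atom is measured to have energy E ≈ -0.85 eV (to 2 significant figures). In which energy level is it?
n = 4

The exact energy levels follow E_n = -13.6057 eV / n².

The measured value (-0.85 eV) is reported to only 2 significant figures, so we must test candidate n values and see which one matches to that precision.

Candidate energies:
  n = 2:  E = -13.6057/2² = -3.40143 eV
  n = 3:  E = -13.6057/3² = -1.51174 eV
  n = 4:  E = -13.6057/4² = -0.85036 eV  ← matches
  n = 5:  E = -13.6057/5² = -0.54423 eV
  n = 6:  E = -13.6057/6² = -0.37794 eV

Checking against the measurement of -0.85 eV (2 sig figs), only n = 4 agrees:
E_4 = -0.85036 eV, which rounds to -0.85 eV ✓

Therefore n = 4.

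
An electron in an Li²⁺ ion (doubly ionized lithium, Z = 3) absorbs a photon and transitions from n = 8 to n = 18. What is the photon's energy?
1.535 eV

The energy levels of a hydrogen-like atom are E_n = -13.6057 Z² eV / n².

Energy at n = 8: E_8 = -13.6057 × 3² / 8² = -1.913302 eV
Energy at n = 18: E_18 = -13.6057 × 3² / 18² = -0.377936 eV

The excitation energy is the difference:
ΔE = E_18 - E_8
ΔE = -0.377936 - (-1.913302)
ΔE = 1.535 eV

Since this is positive, energy must be absorbed (photon absorption).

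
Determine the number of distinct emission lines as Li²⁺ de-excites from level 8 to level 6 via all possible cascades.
3

The electron can occupy levels n = 6, 7, ..., 8 during de-excitation — that is m = 8 - 6 + 1 = 3 distinct levels.

The number of distinct spectral lines equals the number of ways to choose 2 of these m levels (each pair gives one possible emission transition):

Number of lines = m(m-1)/2 = 3×2/2 = 3

These correspond to all possible transitions between the 3 levels:
8 → 7, 8 → 6, 7 → 6

Each transition produces a photon with a unique energy (and thus wavelength). This count does not depend on Z.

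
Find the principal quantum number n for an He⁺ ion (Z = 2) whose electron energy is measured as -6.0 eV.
n = 3

The exact energy levels follow E_n = -13.6057 Z² / n² eV with Z = 2.

The measured value (-6.0 eV) is reported to only 2 significant figures, so we must test candidate n values and see which one matches to that precision.

Candidate energies:
  n = 1:  E = -13.6057 × 2² / 1² = -54.422800 eV
  n = 2:  E = -13.6057 × 2² / 2² = -13.605700 eV
  n = 3:  E = -13.6057 × 2² / 3² = -6.046978 eV  ← matches
  n = 4:  E = -13.6057 × 2² / 4² = -3.401425 eV
  n = 5:  E = -13.6057 × 2² / 5² = -2.176912 eV

Checking against the measurement of -6.0 eV (2 sig figs), only n = 3 agrees:
E_3 = -6.046978 eV, which rounds to -6.0 eV ✓

Therefore n = 3.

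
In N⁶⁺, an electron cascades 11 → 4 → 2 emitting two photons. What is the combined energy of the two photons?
161.160079 eV

The energy levels of N⁶⁺ are E_n = -13.6057 × 7² / n² eV.

First transition (11 → 4):
ΔE₁ = |E_4 - E_11|
ΔE₁ = |-41.667456250000 - (-5.509746280992)| = 36.157709969 eV

Second transition (4 → 2):
ΔE₂ = |E_2 - E_4|
ΔE₂ = |-166.669825000000 - (-41.667456250000)| = 125.002368750 eV

Total energy released:
E_total = ΔE₁ + ΔE₂ = 36.157709969 + 125.002368750 = 161.160079 eV

Note: This equals the direct transition 11 → 2: 161.160079 eV ✓
Energy is conserved regardless of the path taken.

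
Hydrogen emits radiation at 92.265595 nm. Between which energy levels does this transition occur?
n = 9 → n = 1

First, find the photon energy from the wavelength (hc = 1239.84 eV·nm):
E = hc/λ = 1239.84 eV·nm / 92.265595 nm = 13.437728 eV

The energy levels of hydrogen satisfy E_n = -13.6057 / n² eV, so an emission n_i → n_f releases
ΔE = 13.6057 × (1/n_f² − 1/n_i²) eV.

Setting ΔE equal to the photon energy:
1/n_f² − 1/n_i² = 13.437728 / 13.6057 = 0.98765429

Since 1/n_i² must be positive, we need 1/n_f² > 0.98765429, i.e. n_f ≤ 1. For each allowed n_f, solve n_i = (1/n_f² − 0.98765429)^(−1/2) and check whether it is a whole number:
  n_f = 1: 1/n_i² = 1.00000000 − 0.98765429 = 0.01234571 → n_i = 9.000  → integer, n_i = 9 ✓

Only n_f = 1 gives an integer upper level, n_i = 9.

The transition is from n = 9 to n = 1 (emission).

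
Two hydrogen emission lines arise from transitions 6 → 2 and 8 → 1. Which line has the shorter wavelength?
8 → 1

Calculate the energy for each transition:

Transition 6 → 2:
ΔE₁ = |E_2 - E_6| = |-13.6057/2² - (-13.6057/6²)|
ΔE₁ = |-3.401425000000 - (-0.377936111111)| = 3.023488889 eV

Transition 8 → 1:
ΔE₂ = |E_1 - E_8| = |-13.6057/1² - (-13.6057/8²)|
ΔE₂ = |-13.605700000000 - (-0.212589062500)| = 13.393110938 eV

Since 13.393110938 eV > 3.023488889 eV, the transition 8 → 1 emits the more energetic photon.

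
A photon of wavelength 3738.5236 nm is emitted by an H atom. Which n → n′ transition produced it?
n = 8 → n = 5

First, find the photon energy from the wavelength (hc = 1239.84 eV·nm):
E = hc/λ = 1239.84 eV·nm / 3738.5236 nm = 0.33163894 eV

The energy levels of hydrogen satisfy E_n = -13.6057 / n² eV, so an emission n_i → n_f releases
ΔE = 13.6057 × (1/n_f² − 1/n_i²) eV.

Setting ΔE equal to the photon energy:
1/n_f² − 1/n_i² = 0.33163894 / 13.6057 = 0.024375000

Since 1/n_i² must be positive, we need 1/n_f² > 0.024375000, i.e. n_f ≤ 6. For each allowed n_f, solve n_i = (1/n_f² − 0.024375000)^(−1/2) and check whether it is a whole number:
  n_f = 1: 1/n_i² = 1.000000000 − 0.024375000 = 0.975625000 → n_i = 1.012  (not an integer) ✗
  n_f = 2: 1/n_i² = 0.250000000 − 0.024375000 = 0.225625000 → n_i = 2.105  (not an integer) ✗
  n_f = 3: 1/n_i² = 0.111111111 − 0.024375000 = 0.086736111 → n_i = 3.395  (not an integer) ✗
  n_f = 4: 1/n_i² = 0.062500000 − 0.024375000 = 0.038125000 → n_i = 5.121  (not an integer) ✗
  n_f = 5: 1/n_i² = 0.040000000 − 0.024375000 = 0.015625000 → n_i = 8.000  → integer, n_i = 8 ✓
  n_f = 6: 1/n_i² = 0.027777778 − 0.024375000 = 0.003402778 → n_i = 17.143  (not an integer) ✗

Only n_f = 5 gives an integer upper level, n_i = 8.

The transition is from n = 8 to n = 5 (emission).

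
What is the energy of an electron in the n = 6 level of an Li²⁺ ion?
-3.4014 eV

For hydrogen-like ions, the energy levels scale with Z²:
E_n = -13.6057 Z² / n² eV

For Li²⁺ (Z = 3) at n = 6:
E_6 = -13.6057 × 3² / 6²
E_6 = -13.6057 × 9 / 36
E_6 = -122.4513 / 36
E_6 = -3.4014 eV

The energy is 9 times more negative than hydrogen at the same n due to the stronger nuclear charge.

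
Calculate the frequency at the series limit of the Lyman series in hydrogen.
3.29e+15 Hz

The series limit corresponds to the transition from n = ∞ to n = 1.
This is the highest energy (shortest wavelength) transition in the Lyman series.

E_∞ = 0 eV
E_1 = -13.6057 / 1² = -13.6057 eV

Energy at series limit:
ΔE = E_∞ - E_1 = 0 - (-13.6057) = 13.6057 eV
E = 13.6057 eV × (1.602177 × 10⁻¹⁹ J/eV) = 2.1799e-18 J
f = E/h = 2.1799e-18 J / (6.62607 × 10⁻³⁴ J·s) = 3.29e+15 Hz

This energy equals the ionization energy from the n = 1 state of hydrogen.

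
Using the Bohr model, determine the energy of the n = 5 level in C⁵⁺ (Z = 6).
-19.592208 eV

For hydrogen-like ions, the energy levels scale with Z²:
E_n = -13.6057 Z² / n² eV

For C⁵⁺ (Z = 6) at n = 5:
E_5 = -13.6057 × 6² / 5²
E_5 = -13.6057 × 36 / 25
E_5 = -489.8052 / 25
E_5 = -19.592208 eV

The energy is 36 times more negative than hydrogen at the same n due to the stronger nuclear charge.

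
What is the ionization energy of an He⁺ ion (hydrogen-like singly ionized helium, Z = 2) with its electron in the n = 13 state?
0.322 eV

The ionization energy is the energy needed to remove the electron completely (n → ∞).

For a hydrogen-like ion with Z = 2, E_n = -13.6057 Z² / n² eV.

At n = 13: E_13 = -13.6057 × 2² / 13² = -0.322028 eV
At n = ∞: E_∞ = 0 eV

Ionization energy = E_∞ - E_13 = 0 - (-0.322028) = 0.322028 eV
Ionization energy ≈ 0.322 eV

This is also called the binding energy of the electron in state n = 13.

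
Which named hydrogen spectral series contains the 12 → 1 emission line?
Lyman series

The spectral series in hydrogen are named based on the final (lower) energy level:
- Lyman series: n_final = 1 (ultraviolet)
- Balmer series: n_final = 2 (visible/near-UV)
- Paschen series: n_final = 3 (infrared)
- Brackett series: n_final = 4 (infrared)
- Pfund series: n_final = 5 (far infrared)

Since this transition ends at n = 1, it belongs to the Lyman series.

For reference, this 12 → 1 line has photon energy
ΔE = 13.6057 eV × (1/1² - 1/12²) = 13.51121597 eV,
corresponding to wavelength λ = hc/ΔE = 1239.84 eV·nm / 13.51121597 eV = 91.763762 nm in the ultraviolet region.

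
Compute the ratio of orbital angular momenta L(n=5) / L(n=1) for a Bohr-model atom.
5.00000

In the Bohr model, L_n = nℏ, so the ratio is purely the ratio of quantum numbers:

L_5/L_1 = 5ℏ / 1ℏ = 5/1 = 5.00000

The angular momentum scales linearly with n.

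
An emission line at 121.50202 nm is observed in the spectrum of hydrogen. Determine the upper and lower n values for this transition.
n = 2 → n = 1

First, find the photon energy from the wavelength (hc = 1239.84 eV·nm):
E = hc/λ = 1239.84 eV·nm / 121.50202 nm = 10.204275 eV

The energy levels of hydrogen satisfy E_n = -13.6057 / n² eV, so an emission n_i → n_f releases
ΔE = 13.6057 × (1/n_f² − 1/n_i²) eV.

Setting ΔE equal to the photon energy:
1/n_f² − 1/n_i² = 10.204275 / 13.6057 = 0.75000000

Since 1/n_i² must be positive, we need 1/n_f² > 0.75000000, i.e. n_f ≤ 1. For each allowed n_f, solve n_i = (1/n_f² − 0.75000000)^(−1/2) and check whether it is a whole number:
  n_f = 1: 1/n_i² = 1.00000000 − 0.75000000 = 0.25000000 → n_i = 2.000  → integer, n_i = 2 ✓

Only n_f = 1 gives an integer upper level, n_i = 2.

The transition is from n = 2 to n = 1 (emission).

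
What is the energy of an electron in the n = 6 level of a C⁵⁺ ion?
-13.61 eV

For hydrogen-like ions, the energy levels scale with Z²:
E_n = -13.6057 Z² / n² eV

For C⁵⁺ (Z = 6) at n = 6:
E_6 = -13.6057 × 6² / 6²
E_6 = -13.6057 × 36 / 36
E_6 = -489.8052 / 36
E_6 = -13.61 eV

The energy is 36 times more negative than hydrogen at the same n due to the stronger nuclear charge.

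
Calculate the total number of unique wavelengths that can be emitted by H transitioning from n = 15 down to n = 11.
10

The electron can occupy levels n = 11, 12, ..., 15 during de-excitation — that is m = 15 - 11 + 1 = 5 distinct levels.

The number of distinct spectral lines equals the number of ways to choose 2 of these m levels (each pair gives one possible emission transition):

Number of lines = m(m-1)/2 = 5×4/2 = 10

These correspond to all possible transitions between the 5 levels:
15 → 14, 15 → 13, 15 → 12, 15 → 11, 14 → 13, 14 → 12, 14 → 11, 13 → 12...

Each transition produces a photon with a unique energy (and thus wavelength). This count does not depend on Z.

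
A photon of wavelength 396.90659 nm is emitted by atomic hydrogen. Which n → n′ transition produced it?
n = 7 → n = 2

First, find the photon energy from the wavelength (hc = 1239.84 eV·nm):
E = hc/λ = 1239.84 eV·nm / 396.90659 nm = 3.1237577 eV

The energy levels of hydrogen satisfy E_n = -13.6057 / n² eV, so an emission n_i → n_f releases
ΔE = 13.6057 × (1/n_f² − 1/n_i²) eV.

Setting ΔE equal to the photon energy:
1/n_f² − 1/n_i² = 3.1237577 / 13.6057 = 0.22959184

Since 1/n_i² must be positive, we need 1/n_f² > 0.22959184, i.e. n_f ≤ 2. For each allowed n_f, solve n_i = (1/n_f² − 0.22959184)^(−1/2) and check whether it is a whole number:
  n_f = 1: 1/n_i² = 1.00000000 − 0.22959184 = 0.77040816 → n_i = 1.139  (not an integer) ✗
  n_f = 2: 1/n_i² = 0.25000000 − 0.22959184 = 0.02040816 → n_i = 7.000  → integer, n_i = 7 ✓

Only n_f = 2 gives an integer upper level, n_i = 7.

The transition is from n = 7 to n = 2 (emission).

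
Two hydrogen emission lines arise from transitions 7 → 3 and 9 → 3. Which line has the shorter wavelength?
9 → 3

Calculate the energy for each transition:

Transition 7 → 3:
ΔE₁ = |E_3 - E_7| = |-13.6057/3² - (-13.6057/7²)|
ΔE₁ = |-1.511744444 - (-0.277667347)| = 1.234077 eV

Transition 9 → 3:
ΔE₂ = |E_3 - E_9| = |-13.6057/3² - (-13.6057/9²)|
ΔE₂ = |-1.511744444 - (-0.167971605)| = 1.343773 eV

Since 1.343773 eV > 1.234077 eV, the transition 9 → 3 emits the more energetic photon.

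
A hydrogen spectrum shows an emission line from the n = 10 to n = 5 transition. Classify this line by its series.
Pfund series

The spectral series in hydrogen are named based on the final (lower) energy level:
- Lyman series: n_final = 1 (ultraviolet)
- Balmer series: n_final = 2 (visible/near-UV)
- Paschen series: n_final = 3 (infrared)
- Brackett series: n_final = 4 (infrared)
- Pfund series: n_final = 5 (far infrared)

Since this transition ends at n = 5, it belongs to the Pfund series.

For reference, this 10 → 5 line has photon energy
ΔE = 13.6057 eV × (1/5² - 1/10²) = 0.4081710000 eV,
corresponding to wavelength λ = hc/ΔE = 1239.84 eV·nm / 0.4081710000 eV = 3037.5504 nm in the far infrared region.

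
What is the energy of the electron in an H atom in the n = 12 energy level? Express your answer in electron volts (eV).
-0.094484 eV

The energy levels of a hydrogen-like atom are given by:
E_n = -13.6057 eV / n²

For n = 12:
E_12 = -13.6057 eV / 12²
E_12 = -13.6057 eV / 144
E_12 = -0.094484 eV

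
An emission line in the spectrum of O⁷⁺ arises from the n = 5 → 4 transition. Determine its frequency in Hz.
4.7374e+15 Hz

First, find the transition energy:
E_5 = -13.6057 × 8² / 5² = -34.830592 eV
E_4 = -13.6057 × 8² / 4² = -54.422800 eV
|ΔE| = |E_4 - E_5| = 19.592208 eV

Convert to Joules: E = 19.592208 eV × (1.602177 × 10⁻¹⁹ J/eV) = 3.139019e-18 J

Using E = hf:
f = E/h = 3.139019e-18 J / (6.62607 × 10⁻³⁴ J·s)
f = 4.7374e+15 Hz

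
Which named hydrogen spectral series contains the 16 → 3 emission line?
Paschen series

The spectral series in hydrogen are named based on the final (lower) energy level:
- Lyman series: n_final = 1 (ultraviolet)
- Balmer series: n_final = 2 (visible/near-UV)
- Paschen series: n_final = 3 (infrared)
- Brackett series: n_final = 4 (infrared)
- Pfund series: n_final = 5 (far infrared)

Since this transition ends at n = 3, it belongs to the Paschen series.

For reference, this 16 → 3 line has photon energy
ΔE = 13.6057 eV × (1/3² - 1/16²) = 1.458597 eV,
corresponding to wavelength λ = hc/ΔE = 1239.84 eV·nm / 1.458597 eV = 850.02 nm in the infrared region.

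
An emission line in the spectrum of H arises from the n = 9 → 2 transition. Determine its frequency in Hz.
7.81846e+14 Hz

First, find the transition energy:
E_9 = -13.6057 / 9² = -0.16797160 eV
E_2 = -13.6057 / 2² = -3.40142500 eV
|ΔE| = |E_2 - E_9| = 3.23345340 eV

Convert to Joules: E = 3.23345340 eV × (1.602177 × 10⁻¹⁹ J/eV) = 5.1805647e-19 J

Using E = hf:
f = E/h = 5.1805647e-19 J / (6.62607 × 10⁻³⁴ J·s)
f = 7.81846e+14 Hz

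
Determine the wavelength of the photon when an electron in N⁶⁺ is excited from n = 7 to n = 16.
112.698 nm

First, find the transition energy using E_n = -13.6057 Z² / n² eV:
E_7 = -13.6057 × 7² / 7² = -13.605700 eV
E_16 = -13.6057 × 7² / 16² = -2.604216 eV

Photon energy: |ΔE| = |E_16 - E_7| = 11.001484 eV

Convert to wavelength using E = hc/λ with hc = 1239.84 eV·nm:
λ = hc/E = 1239.84 eV·nm / 11.001484 eV
λ = 112.698 nm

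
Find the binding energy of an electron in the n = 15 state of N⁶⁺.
2.963019 eV

The ionization energy is the energy needed to remove the electron completely (n → ∞).

For a hydrogen-like ion with Z = 7, E_n = -13.6057 Z² / n² eV.

At n = 15: E_15 = -13.6057 × 7² / 15² = -2.963019111 eV
At n = ∞: E_∞ = 0 eV

Ionization energy = E_∞ - E_15 = 0 - (-2.963019111) = 2.963019111 eV
Ionization energy ≈ 2.963019 eV

This is also called the binding energy of the electron in state n = 15.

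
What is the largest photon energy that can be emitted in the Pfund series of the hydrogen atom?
0.54 eV

The series limit corresponds to the transition from n = ∞ to n = 5.
This is the highest energy (shortest wavelength) transition in the Pfund series.

E_∞ = 0 eV
E_5 = -13.6057 / 5² = -0.54 eV

Energy at series limit:
ΔE = E_∞ - E_5 = 0 - (-0.54) = 0.54 eV

This energy equals the ionization energy from the n = 5 state of hydrogen.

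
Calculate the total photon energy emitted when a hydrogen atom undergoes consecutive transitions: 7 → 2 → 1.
13.328 eV

The energy levels of hydrogen are E_n = -13.6057 / n² eV.

First transition (7 → 2):
ΔE₁ = |E_2 - E_7|
ΔE₁ = |-3.401425000 - (-0.277667347)| = 3.123758 eV

Second transition (2 → 1):
ΔE₂ = |E_1 - E_2|
ΔE₂ = |-13.605700000 - (-3.401425000)| = 10.204275 eV

Total energy released:
E_total = ΔE₁ + ΔE₂ = 3.123758 + 10.204275 = 13.328 eV

Note: This equals the direct transition 7 → 1: 13.328 eV ✓
Energy is conserved regardless of the path taken.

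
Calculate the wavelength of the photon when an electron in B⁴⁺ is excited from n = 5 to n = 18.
98.745787 nm

First, find the transition energy using E_n = -13.6057 Z² / n² eV:
E_5 = -13.6057 × 5² / 5² = -13.60570000 eV
E_18 = -13.6057 × 5² / 18² = -1.04982253 eV

Photon energy: |ΔE| = |E_18 - E_5| = 12.55587747 eV

Convert to wavelength using E = hc/λ with hc = 1239.84 eV·nm:
λ = hc/E = 1239.84 eV·nm / 12.55587747 eV
λ = 98.745787 nm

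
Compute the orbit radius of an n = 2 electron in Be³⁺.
0.0529 nm (or 0.5292 Å)

The Bohr radius formula is:
r_n = n² a₀ / Z

where a₀ = 0.0529177 nm is the Bohr radius.

For Be³⁺ (Z = 4) at n = 2:
r_2 = 2² × 0.0529177 nm / 4
r_2 = 4 × 0.0529177 nm / 4
r_2 = 0.21167 nm / 4
r_2 = 0.0529 nm

The electron orbits at approximately 0.0529 nm from the nucleus.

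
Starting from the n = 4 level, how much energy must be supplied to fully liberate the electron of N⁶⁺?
41.667456 eV

The ionization energy is the energy needed to remove the electron completely (n → ∞).

For a hydrogen-like ion with Z = 7, E_n = -13.6057 Z² / n² eV.

At n = 4: E_4 = -13.6057 × 7² / 4² = -41.667456250 eV
At n = ∞: E_∞ = 0 eV

Ionization energy = E_∞ - E_4 = 0 - (-41.667456250) = 41.667456250 eV
Ionization energy ≈ 41.667456 eV

This is also called the binding energy of the electron in state n = 4.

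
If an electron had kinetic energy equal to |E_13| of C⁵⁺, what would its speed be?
1.010e+06 m/s (or 0.33680% of c)

The binding energy at n = 13 for C⁵⁺ is:
E_13 = -13.6057 × 6²/13² = -2.8982556 eV
|E_13| = 2.8982556 eV

Convert to Joules:
KE = 2.8982556 eV × (1.602177 × 10⁻¹⁹ J/eV) = 4.64352e-19 J

Using KE = ½mv²:
v = √(2·KE/m_e)
v = √(2 × 4.64352e-19 J / 9.10938 × 10⁻³¹ kg)
v = 1.010e+06 m/s

This is approximately 0.33680% the speed of light.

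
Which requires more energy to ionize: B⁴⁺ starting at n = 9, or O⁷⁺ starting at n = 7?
O⁷⁺ at n = 7 (E = -17.77071 eV)

Using E_n = -13.6057 Z² / n² eV:

B⁴⁺ (Z = 5) at n = 9:
E = -13.6057 × 5² / 9² = -13.6057 × 25 / 81 = -4.19929012 eV

O⁷⁺ (Z = 8) at n = 7:
E = -13.6057 × 8² / 7² = -13.6057 × 64 / 49 = -17.77071020 eV

Since -17.77071020 eV < -4.19929012 eV,
O⁷⁺ at n = 7 is more tightly bound (requires more energy to ionize).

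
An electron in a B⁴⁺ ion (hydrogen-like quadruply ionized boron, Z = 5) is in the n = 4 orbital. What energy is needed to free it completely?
21.25891 eV

The ionization energy is the energy needed to remove the electron completely (n → ∞).

For a hydrogen-like ion with Z = 5, E_n = -13.6057 Z² / n² eV.

At n = 4: E_4 = -13.6057 × 5² / 4² = -21.25890625 eV
At n = ∞: E_∞ = 0 eV

Ionization energy = E_∞ - E_4 = 0 - (-21.25890625) = 21.25890625 eV
Ionization energy ≈ 21.25891 eV

This is also called the binding energy of the electron in state n = 4.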